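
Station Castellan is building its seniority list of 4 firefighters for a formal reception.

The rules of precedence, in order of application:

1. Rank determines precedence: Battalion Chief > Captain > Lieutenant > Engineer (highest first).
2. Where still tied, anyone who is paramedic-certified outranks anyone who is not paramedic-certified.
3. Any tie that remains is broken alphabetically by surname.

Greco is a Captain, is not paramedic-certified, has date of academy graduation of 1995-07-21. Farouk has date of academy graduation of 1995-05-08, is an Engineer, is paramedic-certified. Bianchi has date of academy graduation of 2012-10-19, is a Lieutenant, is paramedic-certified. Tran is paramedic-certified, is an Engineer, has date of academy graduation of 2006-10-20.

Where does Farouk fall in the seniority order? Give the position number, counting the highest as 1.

3

By rank: Greco (Captain); then Bianchi (Lieutenant); then Farouk and Tran (Engineer).
Farouk and Tran are each paramedic-certified, so the next rule applies.
Among Farouk and Tran, alphabetically by surname: Farouk before Tran.
Order: Greco, Bianchi, Farouk, Tran. So position 3.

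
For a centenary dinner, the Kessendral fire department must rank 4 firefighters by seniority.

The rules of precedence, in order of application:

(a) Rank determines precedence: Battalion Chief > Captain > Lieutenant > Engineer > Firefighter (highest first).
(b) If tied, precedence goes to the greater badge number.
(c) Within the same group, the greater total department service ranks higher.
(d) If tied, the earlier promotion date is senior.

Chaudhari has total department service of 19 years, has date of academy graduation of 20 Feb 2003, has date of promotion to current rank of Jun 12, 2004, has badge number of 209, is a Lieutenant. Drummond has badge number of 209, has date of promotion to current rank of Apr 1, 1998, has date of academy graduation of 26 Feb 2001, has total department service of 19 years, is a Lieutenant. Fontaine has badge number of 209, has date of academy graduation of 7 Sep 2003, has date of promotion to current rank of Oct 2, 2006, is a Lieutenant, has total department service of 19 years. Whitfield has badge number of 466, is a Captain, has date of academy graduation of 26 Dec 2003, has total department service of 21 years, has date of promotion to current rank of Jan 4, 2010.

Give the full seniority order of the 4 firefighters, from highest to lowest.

Whitfield, Drummond, Chaudhari, Fontaine

By rank: Whitfield (Captain); then Drummond, Chaudhari and Fontaine (Lieutenant).
Drummond, Chaudhari and Fontaine all have badge number 209, so the next rule applies.
Drummond, Chaudhari and Fontaine all have total department service 19 years, so the next rule applies.
Among Drummond, Chaudhari and Fontaine, by date of promotion to current rank (earlier first): Drummond (Apr 1, 1998) before Chaudhari (Jun 12, 2004) before Fontaine (Oct 2, 2006).
Full order: Whitfield, Drummond, Chaudhari, Fontaine.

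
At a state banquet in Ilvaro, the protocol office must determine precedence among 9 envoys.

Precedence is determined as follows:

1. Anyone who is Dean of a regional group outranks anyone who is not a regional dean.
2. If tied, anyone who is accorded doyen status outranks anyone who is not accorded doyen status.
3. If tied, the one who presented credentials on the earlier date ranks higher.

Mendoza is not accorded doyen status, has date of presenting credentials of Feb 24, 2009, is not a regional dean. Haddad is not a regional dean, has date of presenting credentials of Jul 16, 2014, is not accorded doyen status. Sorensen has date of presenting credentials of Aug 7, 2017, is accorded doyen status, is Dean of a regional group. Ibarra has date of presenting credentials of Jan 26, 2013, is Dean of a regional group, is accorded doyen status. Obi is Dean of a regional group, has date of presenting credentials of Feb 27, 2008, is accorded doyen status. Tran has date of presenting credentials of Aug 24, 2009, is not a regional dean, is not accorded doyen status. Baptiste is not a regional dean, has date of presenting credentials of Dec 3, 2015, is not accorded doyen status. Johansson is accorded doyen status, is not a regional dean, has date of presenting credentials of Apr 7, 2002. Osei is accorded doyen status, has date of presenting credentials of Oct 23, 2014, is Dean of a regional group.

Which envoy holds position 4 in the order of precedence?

By the first rule: Obi, Ibarra, Osei and Sorensen (each Dean of a regional group); then Johansson, Mendoza, Tran, Haddad and Baptiste (each not a regional dean).
Obi, Ibarra, Osei and Sorensen are each accorded doyen status, so the next rule applies.
Among Obi, Ibarra, Osei and Sorensen, by date of presenting credentials (earlier first): Obi (Feb 27, 2008) before Ibarra (Jan 26, 2013) before Osei (Oct 23, 2014) before Sorensen (Aug 7, 2017).
Among Johansson, Mendoza, Tran, Haddad and Baptiste, accorded doyen status before not accorded doyen status: Johansson (accorded doyen status) before Mendoza, Tran, Haddad and Baptiste (not accorded doyen status).
Among Mendoza, Tran, Haddad and Baptiste, by date of presenting credentials (earlier first): Mendoza (Feb 24, 2009) before Tran (Aug 24, 2009) before Haddad (Jul 16, 2014) before Baptiste (Dec 3, 2015).
Order: Obi, Ibarra, Osei, Sorensen, Johansson, Mendoza, Tran, Haddad, Baptiste.

Sorensen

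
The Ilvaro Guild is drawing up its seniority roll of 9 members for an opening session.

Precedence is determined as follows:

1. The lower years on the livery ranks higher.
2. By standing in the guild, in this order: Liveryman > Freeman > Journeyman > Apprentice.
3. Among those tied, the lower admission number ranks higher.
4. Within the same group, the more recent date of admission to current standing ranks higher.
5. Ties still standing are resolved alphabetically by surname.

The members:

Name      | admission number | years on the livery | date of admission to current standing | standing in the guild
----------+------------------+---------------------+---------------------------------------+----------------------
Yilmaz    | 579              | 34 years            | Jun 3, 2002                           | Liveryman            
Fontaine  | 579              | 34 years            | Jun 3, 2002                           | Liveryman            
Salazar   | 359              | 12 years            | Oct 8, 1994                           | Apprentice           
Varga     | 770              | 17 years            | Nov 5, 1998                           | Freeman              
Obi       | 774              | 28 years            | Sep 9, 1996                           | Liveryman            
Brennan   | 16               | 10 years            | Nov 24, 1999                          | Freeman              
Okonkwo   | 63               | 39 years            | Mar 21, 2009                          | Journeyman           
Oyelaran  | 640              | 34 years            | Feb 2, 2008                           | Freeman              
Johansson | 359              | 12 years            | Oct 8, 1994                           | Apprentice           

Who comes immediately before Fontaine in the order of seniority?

By years on the livery (lower first): Brennan (10 years); then Johansson and Salazar (both 12 years); then Varga (17 years); then Obi (28 years); then Fontaine, Yilmaz and Oyelaran (each 34 years); then Okonkwo (39 years).
Johansson and Salazar are each Apprentice, so the next rule applies.
Johansson and Salazar both have admission number 359, so the next rule applies.
Johansson and Salazar both have date of admission to current standing Oct 8, 1994, so the next rule applies.
Among Johansson and Salazar, alphabetically by surname: Johansson before Salazar.
Among Fontaine, Yilmaz and Oyelaran, by standing in the guild: Fontaine and Yilmaz (Liveryman) before Oyelaran (Freeman).
Fontaine and Yilmaz both have admission number 579, so the next rule applies.
Fontaine and Yilmaz both have date of admission to current standing Jun 3, 2002, so the next rule applies.
Among Fontaine and Yilmaz, alphabetically by surname: Fontaine before Yilmaz.
Order: Brennan, Johansson, Salazar, Varga, Obi, Fontaine, Yilmaz, Oyelaran, Okonkwo.

Obi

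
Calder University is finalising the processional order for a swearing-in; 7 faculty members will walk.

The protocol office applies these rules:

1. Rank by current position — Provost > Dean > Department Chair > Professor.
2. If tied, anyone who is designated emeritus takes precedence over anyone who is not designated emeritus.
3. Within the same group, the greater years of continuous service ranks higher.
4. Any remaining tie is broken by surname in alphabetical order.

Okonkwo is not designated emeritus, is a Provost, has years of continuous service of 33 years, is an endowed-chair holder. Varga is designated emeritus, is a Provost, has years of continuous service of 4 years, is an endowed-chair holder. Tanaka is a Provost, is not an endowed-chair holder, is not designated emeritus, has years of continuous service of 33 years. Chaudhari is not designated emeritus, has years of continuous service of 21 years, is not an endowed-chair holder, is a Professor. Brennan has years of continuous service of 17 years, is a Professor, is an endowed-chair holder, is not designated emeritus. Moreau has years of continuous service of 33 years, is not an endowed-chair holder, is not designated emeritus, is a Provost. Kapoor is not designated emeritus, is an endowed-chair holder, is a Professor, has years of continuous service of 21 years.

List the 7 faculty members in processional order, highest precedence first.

By current position: Varga, Moreau, Okonkwo and Tanaka (Provost); then Chaudhari, Kapoor and Brennan (Professor).
Among Varga, Moreau, Okonkwo and Tanaka, designated emeritus before not designated emeritus: Varga (designated emeritus) before Moreau, Okonkwo and Tanaka (not designated emeritus).
Moreau, Okonkwo and Tanaka all have years of continuous service 33 years, so the next rule applies.
Among Moreau, Okonkwo and Tanaka, alphabetically by surname: Moreau before Okonkwo before Tanaka.
Chaudhari, Kapoor and Brennan are each not designated emeritus, so the next rule applies.
Among Chaudhari, Kapoor and Brennan, by years of continuous service (higher first): Chaudhari and Kapoor (21 years) before Brennan (17 years).
Among Chaudhari and Kapoor, alphabetically by surname: Chaudhari before Kapoor.
Full order: Varga, Moreau, Okonkwo, Tanaka, Chaudhari, Kapoor, Brennan.

Varga, Moreau, Okonkwo, Tanaka, Chaudhari, Kapoor, Brennan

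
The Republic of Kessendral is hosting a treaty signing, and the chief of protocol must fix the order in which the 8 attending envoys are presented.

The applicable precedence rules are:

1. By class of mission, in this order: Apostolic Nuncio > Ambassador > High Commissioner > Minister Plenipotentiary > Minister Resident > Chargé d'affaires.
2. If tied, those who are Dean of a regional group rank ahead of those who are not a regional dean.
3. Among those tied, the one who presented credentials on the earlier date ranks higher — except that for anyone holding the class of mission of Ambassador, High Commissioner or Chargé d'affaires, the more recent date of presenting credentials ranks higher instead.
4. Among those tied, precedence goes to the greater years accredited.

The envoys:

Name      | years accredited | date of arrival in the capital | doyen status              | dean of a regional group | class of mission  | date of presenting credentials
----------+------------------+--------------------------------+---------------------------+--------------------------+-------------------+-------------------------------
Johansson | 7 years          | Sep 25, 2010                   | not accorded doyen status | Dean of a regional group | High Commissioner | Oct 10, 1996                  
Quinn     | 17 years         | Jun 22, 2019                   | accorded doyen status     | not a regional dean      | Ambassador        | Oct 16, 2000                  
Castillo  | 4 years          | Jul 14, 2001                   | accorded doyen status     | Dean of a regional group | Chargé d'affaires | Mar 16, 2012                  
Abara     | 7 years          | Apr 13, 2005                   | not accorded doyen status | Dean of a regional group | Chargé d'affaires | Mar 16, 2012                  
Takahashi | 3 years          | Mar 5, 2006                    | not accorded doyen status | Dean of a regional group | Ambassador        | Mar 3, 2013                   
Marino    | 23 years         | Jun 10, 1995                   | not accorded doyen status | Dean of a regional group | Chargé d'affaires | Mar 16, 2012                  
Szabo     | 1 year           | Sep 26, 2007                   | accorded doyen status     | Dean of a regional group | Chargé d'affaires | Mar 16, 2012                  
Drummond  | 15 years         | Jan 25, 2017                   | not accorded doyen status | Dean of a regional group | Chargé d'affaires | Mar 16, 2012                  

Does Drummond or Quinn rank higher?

Quinn

By class of mission: Takahashi and Quinn (Ambassador); then Johansson (High Commissioner); then Marino, Drummond, Abara, Castillo and Szabo (Chargé d'affaires).
Among Takahashi and Quinn, Dean of a regional group before not a regional dean: Takahashi (Dean of a regional group) before Quinn (not a regional dean).
Marino, Drummond, Abara, Castillo and Szabo are each Dean of a regional group, so the next rule applies.
Marino, Drummond, Abara, Castillo and Szabo all have date of presenting credentials Mar 16, 2012, so the next rule applies.
Among Marino, Drummond, Abara, Castillo and Szabo, by years accredited (higher first): Marino (23 years) before Drummond (15 years) before Abara (7 years) before Castillo (4 years) before Szabo (1 year).
So Quinn takes precedence.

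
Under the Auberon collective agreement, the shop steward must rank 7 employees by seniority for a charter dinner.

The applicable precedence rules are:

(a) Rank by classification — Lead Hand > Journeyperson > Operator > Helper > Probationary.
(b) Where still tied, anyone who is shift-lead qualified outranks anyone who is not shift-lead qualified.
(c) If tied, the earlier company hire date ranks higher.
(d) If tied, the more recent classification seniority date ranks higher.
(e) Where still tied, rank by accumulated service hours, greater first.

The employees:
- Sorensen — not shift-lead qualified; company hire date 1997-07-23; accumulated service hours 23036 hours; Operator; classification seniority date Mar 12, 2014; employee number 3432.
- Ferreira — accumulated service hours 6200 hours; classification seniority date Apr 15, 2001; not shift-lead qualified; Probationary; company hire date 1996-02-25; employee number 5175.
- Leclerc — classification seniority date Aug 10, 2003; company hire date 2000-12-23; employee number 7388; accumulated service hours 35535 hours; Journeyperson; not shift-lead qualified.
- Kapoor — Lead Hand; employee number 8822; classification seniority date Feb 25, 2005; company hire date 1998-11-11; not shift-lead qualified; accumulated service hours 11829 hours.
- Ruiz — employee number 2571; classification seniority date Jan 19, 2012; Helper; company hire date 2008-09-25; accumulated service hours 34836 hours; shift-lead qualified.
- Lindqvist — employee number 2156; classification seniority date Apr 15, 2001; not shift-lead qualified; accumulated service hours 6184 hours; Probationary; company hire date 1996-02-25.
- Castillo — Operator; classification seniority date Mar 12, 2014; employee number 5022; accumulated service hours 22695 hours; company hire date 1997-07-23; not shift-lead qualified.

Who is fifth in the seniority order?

By classification: Kapoor (Lead Hand); then Leclerc (Journeyperson); then Sorensen and Castillo (Operator); then Ruiz (Helper); then Ferreira and Lindqvist (Probationary).
Sorensen and Castillo are each not shift-lead qualified, so the next rule applies.
Sorensen and Castillo both have company hire date 1997-07-23, so the next rule applies.
Sorensen and Castillo both have classification seniority date Mar 12, 2014, so the next rule applies.
Among Sorensen and Castillo, by accumulated service hours (higher first): Sorensen (23036 hours) before Castillo (22695 hours).
Ferreira and Lindqvist are each not shift-lead qualified, so the next rule applies.
Ferreira and Lindqvist both have company hire date 1996-02-25, so the next rule applies.
Ferreira and Lindqvist both have classification seniority date Apr 15, 2001, so the next rule applies.
Among Ferreira and Lindqvist, by accumulated service hours (higher first): Ferreira (6200 hours) before Lindqvist (6184 hours).
Order: Kapoor, Leclerc, Sorensen, Castillo, Ruiz, Ferreira, Lindqvist.

Ruiz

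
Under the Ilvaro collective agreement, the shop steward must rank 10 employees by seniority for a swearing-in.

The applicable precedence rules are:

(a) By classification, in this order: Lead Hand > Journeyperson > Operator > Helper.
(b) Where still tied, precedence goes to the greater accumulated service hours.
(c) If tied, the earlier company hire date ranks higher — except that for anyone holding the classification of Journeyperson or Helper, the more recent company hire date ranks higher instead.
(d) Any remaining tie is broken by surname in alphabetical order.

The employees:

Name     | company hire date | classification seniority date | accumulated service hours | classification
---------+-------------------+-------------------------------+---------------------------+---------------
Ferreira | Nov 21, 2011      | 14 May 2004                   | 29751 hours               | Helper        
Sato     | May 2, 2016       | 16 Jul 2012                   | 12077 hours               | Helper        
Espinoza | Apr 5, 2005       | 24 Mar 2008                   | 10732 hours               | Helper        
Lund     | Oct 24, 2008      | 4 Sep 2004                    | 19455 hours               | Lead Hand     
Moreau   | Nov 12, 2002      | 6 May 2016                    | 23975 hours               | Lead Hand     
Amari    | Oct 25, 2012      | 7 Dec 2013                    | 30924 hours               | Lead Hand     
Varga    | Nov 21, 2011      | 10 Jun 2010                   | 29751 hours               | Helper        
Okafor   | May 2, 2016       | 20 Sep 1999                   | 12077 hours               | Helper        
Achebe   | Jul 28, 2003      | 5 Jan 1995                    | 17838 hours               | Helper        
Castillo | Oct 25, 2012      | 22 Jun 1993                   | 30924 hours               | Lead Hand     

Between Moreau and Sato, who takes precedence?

By classification: Amari, Castillo, Moreau and Lund (Lead Hand); then Ferreira, Varga, Achebe, Okafor, Sato and Espinoza (Helper).
Among Amari, Castillo, Moreau and Lund, by accumulated service hours (higher first): Amari and Castillo (30924 hours) before Moreau (23975 hours) before Lund (19455 hours).
Amari and Castillo both have company hire date Oct 25, 2012, so the next rule applies.
Among Amari and Castillo, alphabetically by surname: Amari before Castillo.
Among Ferreira, Varga, Achebe, Okafor, Sato and Espinoza, by accumulated service hours (higher first): Ferreira and Varga (29751 hours) before Achebe (17838 hours) before Okafor and Sato (12077 hours) before Espinoza (10732 hours).
Ferreira and Varga both have company hire date Nov 21, 2011, so the next rule applies.
Among Ferreira and Varga, alphabetically by surname: Ferreira before Varga.
Okafor and Sato both have company hire date May 2, 2016, so the next rule applies.
Among Okafor and Sato, alphabetically by surname: Okafor before Sato.
So Moreau takes precedence.

Moreau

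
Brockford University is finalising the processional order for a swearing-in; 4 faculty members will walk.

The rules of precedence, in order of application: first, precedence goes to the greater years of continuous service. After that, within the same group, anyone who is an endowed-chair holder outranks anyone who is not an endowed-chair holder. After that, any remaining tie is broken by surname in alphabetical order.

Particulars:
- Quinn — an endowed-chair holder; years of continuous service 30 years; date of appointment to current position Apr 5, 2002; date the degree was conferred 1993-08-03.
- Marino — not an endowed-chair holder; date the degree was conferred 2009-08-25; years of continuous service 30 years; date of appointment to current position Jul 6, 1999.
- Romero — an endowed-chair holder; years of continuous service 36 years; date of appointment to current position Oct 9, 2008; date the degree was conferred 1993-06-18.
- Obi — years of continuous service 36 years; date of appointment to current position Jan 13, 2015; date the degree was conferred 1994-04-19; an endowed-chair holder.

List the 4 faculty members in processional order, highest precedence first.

By years of continuous service (higher first): Obi and Romero (both 36 years); then Quinn and Marino (both 30 years).
Obi and Romero are each an endowed-chair holder, so the next rule applies.
Among Obi and Romero, alphabetically by surname: Obi before Romero.
Among Quinn and Marino, an endowed-chair holder before not an endowed-chair holder: Quinn (an endowed-chair holder) before Marino (not an endowed-chair holder).
Full order: Obi, Romero, Quinn, Marino.

Obi, Romero, Quinn, Marino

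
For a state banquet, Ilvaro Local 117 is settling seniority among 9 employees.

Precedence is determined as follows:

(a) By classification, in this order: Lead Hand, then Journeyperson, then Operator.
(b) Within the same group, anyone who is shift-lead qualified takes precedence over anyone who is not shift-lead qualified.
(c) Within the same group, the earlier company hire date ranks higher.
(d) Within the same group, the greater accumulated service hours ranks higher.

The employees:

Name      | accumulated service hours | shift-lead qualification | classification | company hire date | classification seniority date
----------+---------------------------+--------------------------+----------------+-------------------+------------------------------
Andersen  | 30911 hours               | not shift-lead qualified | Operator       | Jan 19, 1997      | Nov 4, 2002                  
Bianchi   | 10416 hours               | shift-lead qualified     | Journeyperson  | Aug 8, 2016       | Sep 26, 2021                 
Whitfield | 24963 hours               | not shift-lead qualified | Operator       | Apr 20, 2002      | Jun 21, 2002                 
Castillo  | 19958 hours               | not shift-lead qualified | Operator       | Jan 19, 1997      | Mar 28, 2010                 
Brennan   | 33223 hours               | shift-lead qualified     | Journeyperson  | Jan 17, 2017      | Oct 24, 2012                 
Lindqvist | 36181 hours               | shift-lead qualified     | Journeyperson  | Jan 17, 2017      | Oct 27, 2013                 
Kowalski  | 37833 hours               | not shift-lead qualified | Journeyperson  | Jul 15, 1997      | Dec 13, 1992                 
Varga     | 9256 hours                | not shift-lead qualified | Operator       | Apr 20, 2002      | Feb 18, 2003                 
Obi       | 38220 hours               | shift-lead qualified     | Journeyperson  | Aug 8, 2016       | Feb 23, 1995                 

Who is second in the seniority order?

Bianchi

By classification: Obi, Bianchi, Lindqvist, Brennan and Kowalski (Journeyperson); then Andersen, Castillo, Whitfield and Varga (Operator).
Among Obi, Bianchi, Lindqvist, Brennan and Kowalski, shift-lead qualified before not shift-lead qualified: Obi, Bianchi, Lindqvist and Brennan (shift-lead qualified) before Kowalski (not shift-lead qualified).
Among Obi, Bianchi, Lindqvist and Brennan, by company hire date (earlier first): Obi and Bianchi (Aug 8, 2016) before Lindqvist and Brennan (Jan 17, 2017).
Among Obi and Bianchi, by accumulated service hours (higher first): Obi (38220 hours) before Bianchi (10416 hours).
Among Lindqvist and Brennan, by accumulated service hours (higher first): Lindqvist (36181 hours) before Brennan (33223 hours).
Andersen, Castillo, Whitfield and Varga are each not shift-lead qualified, so the next rule applies.
Among Andersen, Castillo, Whitfield and Varga, by company hire date (earlier first): Andersen and Castillo (Jan 19, 1997) before Whitfield and Varga (Apr 20, 2002).
Among Andersen and Castillo, by accumulated service hours (higher first): Andersen (30911 hours) before Castillo (19958 hours).
Among Whitfield and Varga, by accumulated service hours (higher first): Whitfield (24963 hours) before Varga (9256 hours).
Order: Obi, Bianchi, Lindqvist, Brennan, Kowalski, Andersen, Castillo, Whitfield, Varga.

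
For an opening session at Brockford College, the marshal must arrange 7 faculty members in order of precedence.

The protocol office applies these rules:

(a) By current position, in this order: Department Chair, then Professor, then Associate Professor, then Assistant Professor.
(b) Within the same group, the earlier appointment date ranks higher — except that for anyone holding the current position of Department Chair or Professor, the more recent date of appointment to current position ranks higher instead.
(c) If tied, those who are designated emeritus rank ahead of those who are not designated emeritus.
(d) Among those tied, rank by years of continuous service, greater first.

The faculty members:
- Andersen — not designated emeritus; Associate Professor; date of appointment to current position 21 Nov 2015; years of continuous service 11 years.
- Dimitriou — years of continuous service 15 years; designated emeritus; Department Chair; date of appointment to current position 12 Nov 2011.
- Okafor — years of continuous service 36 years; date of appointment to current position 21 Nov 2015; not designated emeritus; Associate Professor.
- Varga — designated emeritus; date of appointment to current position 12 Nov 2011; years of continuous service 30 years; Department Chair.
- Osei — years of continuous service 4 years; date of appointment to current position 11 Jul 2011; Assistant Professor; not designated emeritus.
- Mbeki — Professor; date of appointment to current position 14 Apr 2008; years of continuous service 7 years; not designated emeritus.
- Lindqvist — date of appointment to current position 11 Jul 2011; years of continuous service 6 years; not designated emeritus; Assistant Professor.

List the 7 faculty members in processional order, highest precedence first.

Varga, Dimitriou, Mbeki, Okafor, Andersen, Lindqvist, Osei

By current position: Varga and Dimitriou (Department Chair); then Mbeki (Professor); then Okafor and Andersen (Associate Professor); then Lindqvist and Osei (Assistant Professor).
Varga and Dimitriou both have date of appointment to current position 12 Nov 2011, so the next rule applies.
Varga and Dimitriou are each designated emeritus, so the next rule applies.
Among Varga and Dimitriou, by years of continuous service (higher first): Varga (30 years) before Dimitriou (15 years).
Okafor and Andersen both have date of appointment to current position 21 Nov 2015, so the next rule applies.
Okafor and Andersen are each not designated emeritus, so the next rule applies.
Among Okafor and Andersen, by years of continuous service (higher first): Okafor (36 years) before Andersen (11 years).
Lindqvist and Osei both have date of appointment to current position 11 Jul 2011, so the next rule applies.
Lindqvist and Osei are each not designated emeritus, so the next rule applies.
Among Lindqvist and Osei, by years of continuous service (higher first): Lindqvist (6 years) before Osei (4 years).
Full order: Varga, Dimitriou, Mbeki, Okafor, Andersen, Lindqvist, Osei.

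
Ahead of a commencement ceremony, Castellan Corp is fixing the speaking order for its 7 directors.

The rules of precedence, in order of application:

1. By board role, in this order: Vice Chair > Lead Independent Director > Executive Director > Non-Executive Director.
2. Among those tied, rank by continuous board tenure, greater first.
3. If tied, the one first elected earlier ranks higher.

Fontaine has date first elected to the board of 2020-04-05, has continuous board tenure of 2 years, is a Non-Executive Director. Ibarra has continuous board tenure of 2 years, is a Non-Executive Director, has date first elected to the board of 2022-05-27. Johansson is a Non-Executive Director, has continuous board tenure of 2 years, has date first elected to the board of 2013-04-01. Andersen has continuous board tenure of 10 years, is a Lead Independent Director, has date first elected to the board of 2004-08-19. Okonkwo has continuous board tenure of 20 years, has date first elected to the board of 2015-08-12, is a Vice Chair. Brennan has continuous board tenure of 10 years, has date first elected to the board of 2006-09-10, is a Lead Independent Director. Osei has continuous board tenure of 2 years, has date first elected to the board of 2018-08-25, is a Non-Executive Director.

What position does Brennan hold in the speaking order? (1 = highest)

3

By board role: Okonkwo (Vice Chair); then Andersen and Brennan (Lead Independent Director); then Johansson, Osei, Fontaine and Ibarra (Non-Executive Director).
Andersen and Brennan both have continuous board tenure 10 years, so the next rule applies.
Among Andersen and Brennan, by date first elected to the board (earlier first): Andersen (2004-08-19) before Brennan (2006-09-10).
Johansson, Osei, Fontaine and Ibarra all have continuous board tenure 2 years, so the next rule applies.
Among Johansson, Osei, Fontaine and Ibarra, by date first elected to the board (earlier first): Johansson (2013-04-01) before Osei (2018-08-25) before Fontaine (2020-04-05) before Ibarra (2022-05-27).
Order: Okonkwo, Andersen, Brennan, Johansson, Osei, Fontaine, Ibarra. So position 3.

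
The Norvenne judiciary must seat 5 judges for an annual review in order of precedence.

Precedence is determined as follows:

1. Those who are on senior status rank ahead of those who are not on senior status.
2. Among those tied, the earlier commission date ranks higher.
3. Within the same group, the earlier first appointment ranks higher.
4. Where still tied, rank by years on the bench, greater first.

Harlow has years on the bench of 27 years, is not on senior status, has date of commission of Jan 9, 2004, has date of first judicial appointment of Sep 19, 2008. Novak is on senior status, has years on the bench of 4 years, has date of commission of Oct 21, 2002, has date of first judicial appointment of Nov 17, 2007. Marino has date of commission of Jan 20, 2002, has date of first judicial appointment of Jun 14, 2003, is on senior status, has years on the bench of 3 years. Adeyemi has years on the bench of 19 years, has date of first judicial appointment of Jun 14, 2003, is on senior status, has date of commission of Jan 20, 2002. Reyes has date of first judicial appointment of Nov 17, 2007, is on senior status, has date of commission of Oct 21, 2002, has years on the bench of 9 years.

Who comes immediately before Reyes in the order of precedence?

Marino

By the first rule: Adeyemi, Marino, Reyes and Novak (each on senior status); then Harlow (not on senior status).
Among Adeyemi, Marino, Reyes and Novak, by date of commission (earlier first): Adeyemi and Marino (Jan 20, 2002) before Reyes and Novak (Oct 21, 2002).
Adeyemi and Marino both have date of first judicial appointment Jun 14, 2003, so the next rule applies.
Among Adeyemi and Marino, by years on the bench (higher first): Adeyemi (19 years) before Marino (3 years).
Reyes and Novak both have date of first judicial appointment Nov 17, 2007, so the next rule applies.
Among Reyes and Novak, by years on the bench (higher first): Reyes (9 years) before Novak (4 years).
Order: Adeyemi, Marino, Reyes, Novak, Harlow.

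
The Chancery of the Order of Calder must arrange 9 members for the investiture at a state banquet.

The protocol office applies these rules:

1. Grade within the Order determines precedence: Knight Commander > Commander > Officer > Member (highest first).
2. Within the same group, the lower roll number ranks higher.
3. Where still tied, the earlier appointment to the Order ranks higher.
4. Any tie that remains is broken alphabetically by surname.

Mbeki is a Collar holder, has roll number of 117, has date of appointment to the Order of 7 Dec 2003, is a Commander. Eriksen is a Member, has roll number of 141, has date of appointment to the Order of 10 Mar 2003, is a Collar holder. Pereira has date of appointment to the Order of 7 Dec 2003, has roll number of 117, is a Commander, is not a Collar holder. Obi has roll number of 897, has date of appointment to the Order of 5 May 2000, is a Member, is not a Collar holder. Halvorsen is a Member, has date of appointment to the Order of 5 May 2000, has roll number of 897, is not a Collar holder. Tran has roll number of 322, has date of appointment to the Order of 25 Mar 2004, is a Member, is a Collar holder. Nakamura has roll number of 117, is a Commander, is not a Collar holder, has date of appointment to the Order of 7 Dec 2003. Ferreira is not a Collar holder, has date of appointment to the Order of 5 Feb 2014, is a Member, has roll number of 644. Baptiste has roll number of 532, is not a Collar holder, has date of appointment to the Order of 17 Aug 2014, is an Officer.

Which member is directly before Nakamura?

By grade within the Order: Mbeki, Nakamura and Pereira (Commander); then Baptiste (Officer); then Eriksen, Tran, Ferreira, Halvorsen and Obi (Member).
Mbeki, Nakamura and Pereira all have roll number 117, so the next rule applies.
Mbeki, Nakamura and Pereira all have date of appointment to the Order 7 Dec 2003, so the next rule applies.
Among Mbeki, Nakamura and Pereira, alphabetically by surname: Mbeki before Nakamura before Pereira.
Among Eriksen, Tran, Ferreira, Halvorsen and Obi, by roll number (lower first): Eriksen (141) before Tran (322) before Ferreira (644) before Halvorsen and Obi (897).
Halvorsen and Obi both have date of appointment to the Order 5 May 2000, so the next rule applies.
Among Halvorsen and Obi, alphabetically by surname: Halvorsen before Obi.
Order: Mbeki, Nakamura, Pereira, Baptiste, Eriksen, Tran, Ferreira, Halvorsen, Obi.

Mbeki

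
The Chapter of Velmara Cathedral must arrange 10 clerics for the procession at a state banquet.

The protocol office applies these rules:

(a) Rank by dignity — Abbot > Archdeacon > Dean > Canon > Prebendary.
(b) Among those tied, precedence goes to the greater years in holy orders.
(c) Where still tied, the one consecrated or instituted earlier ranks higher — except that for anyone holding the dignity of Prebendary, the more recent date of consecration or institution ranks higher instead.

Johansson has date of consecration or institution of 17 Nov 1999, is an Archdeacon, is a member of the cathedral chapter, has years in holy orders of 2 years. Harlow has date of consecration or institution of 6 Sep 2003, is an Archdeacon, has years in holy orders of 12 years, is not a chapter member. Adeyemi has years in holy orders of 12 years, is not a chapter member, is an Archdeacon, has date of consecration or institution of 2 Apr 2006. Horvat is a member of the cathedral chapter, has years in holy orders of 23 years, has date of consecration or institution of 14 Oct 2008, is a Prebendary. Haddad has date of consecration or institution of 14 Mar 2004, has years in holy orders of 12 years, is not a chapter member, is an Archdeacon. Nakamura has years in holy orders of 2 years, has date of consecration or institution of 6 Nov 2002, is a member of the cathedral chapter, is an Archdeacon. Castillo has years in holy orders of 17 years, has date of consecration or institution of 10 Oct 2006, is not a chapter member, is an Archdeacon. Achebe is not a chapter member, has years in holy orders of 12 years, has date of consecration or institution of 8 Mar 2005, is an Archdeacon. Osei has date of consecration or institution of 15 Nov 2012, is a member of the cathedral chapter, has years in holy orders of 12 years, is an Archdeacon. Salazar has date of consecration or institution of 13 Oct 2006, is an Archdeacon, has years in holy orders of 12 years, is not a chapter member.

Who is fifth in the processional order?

Adeyemi

By dignity: Castillo, Harlow, Haddad, Achebe, Adeyemi, Salazar, Osei, Johansson and Nakamura (Archdeacon); then Horvat (Prebendary).
Among Castillo, Harlow, Haddad, Achebe, Adeyemi, Salazar, Osei, Johansson and Nakamura, by years in holy orders (higher first): Castillo (17 years) before Harlow, Haddad, Achebe, Adeyemi, Salazar and Osei (12 years) before Johansson and Nakamura (2 years).
Among Harlow, Haddad, Achebe, Adeyemi, Salazar and Osei, by date of consecration or institution (earlier first): Harlow (6 Sep 2003) before Haddad (14 Mar 2004) before Achebe (8 Mar 2005) before Adeyemi (2 Apr 2006) before Salazar (13 Oct 2006) before Osei (15 Nov 2012).
Among Johansson and Nakamura, by date of consecration or institution (earlier first): Johansson (17 Nov 1999) before Nakamura (6 Nov 2002).
Order: Castillo, Harlow, Haddad, Achebe, Adeyemi, Salazar, Osei, Johansson, Nakamura, Horvat.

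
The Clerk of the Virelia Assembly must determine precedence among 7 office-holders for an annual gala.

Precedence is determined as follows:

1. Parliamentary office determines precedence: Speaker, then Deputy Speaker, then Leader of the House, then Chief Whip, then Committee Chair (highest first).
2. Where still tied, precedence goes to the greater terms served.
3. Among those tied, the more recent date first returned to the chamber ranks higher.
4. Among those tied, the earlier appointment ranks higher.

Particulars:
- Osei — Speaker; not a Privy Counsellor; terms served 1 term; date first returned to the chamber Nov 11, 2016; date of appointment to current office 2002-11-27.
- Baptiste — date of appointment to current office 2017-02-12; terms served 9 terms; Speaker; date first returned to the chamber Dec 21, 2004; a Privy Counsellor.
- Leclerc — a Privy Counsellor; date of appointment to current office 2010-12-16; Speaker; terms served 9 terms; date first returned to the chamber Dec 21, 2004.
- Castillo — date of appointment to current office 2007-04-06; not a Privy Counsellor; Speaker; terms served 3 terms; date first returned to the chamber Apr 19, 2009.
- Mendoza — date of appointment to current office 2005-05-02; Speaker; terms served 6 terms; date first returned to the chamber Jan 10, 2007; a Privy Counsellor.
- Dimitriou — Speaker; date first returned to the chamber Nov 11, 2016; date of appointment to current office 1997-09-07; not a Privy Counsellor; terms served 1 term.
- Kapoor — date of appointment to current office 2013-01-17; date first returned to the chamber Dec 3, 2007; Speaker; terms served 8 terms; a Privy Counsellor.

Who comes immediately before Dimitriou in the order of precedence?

By parliamentary office: Leclerc, Baptiste, Kapoor, Mendoza, Castillo, Dimitriou and Osei (Speaker).
Among Leclerc, Baptiste, Kapoor, Mendoza, Castillo, Dimitriou and Osei, by terms served (higher first): Leclerc and Baptiste (9 terms) before Kapoor (8 terms) before Mendoza (6 terms) before Castillo (3 terms) before Dimitriou and Osei (1 term).
Leclerc and Baptiste both have date first returned to the chamber Dec 21, 2004, so the next rule applies.
Among Leclerc and Baptiste, by date of appointment to current office (earlier first): Leclerc (2010-12-16) before Baptiste (2017-02-12).
Dimitriou and Osei both have date first returned to the chamber Nov 11, 2016, so the next rule applies.
Among Dimitriou and Osei, by date of appointment to current office (earlier first): Dimitriou (1997-09-07) before Osei (2002-11-27).
Order: Leclerc, Baptiste, Kapoor, Mendoza, Castillo, Dimitriou, Osei.

Castillo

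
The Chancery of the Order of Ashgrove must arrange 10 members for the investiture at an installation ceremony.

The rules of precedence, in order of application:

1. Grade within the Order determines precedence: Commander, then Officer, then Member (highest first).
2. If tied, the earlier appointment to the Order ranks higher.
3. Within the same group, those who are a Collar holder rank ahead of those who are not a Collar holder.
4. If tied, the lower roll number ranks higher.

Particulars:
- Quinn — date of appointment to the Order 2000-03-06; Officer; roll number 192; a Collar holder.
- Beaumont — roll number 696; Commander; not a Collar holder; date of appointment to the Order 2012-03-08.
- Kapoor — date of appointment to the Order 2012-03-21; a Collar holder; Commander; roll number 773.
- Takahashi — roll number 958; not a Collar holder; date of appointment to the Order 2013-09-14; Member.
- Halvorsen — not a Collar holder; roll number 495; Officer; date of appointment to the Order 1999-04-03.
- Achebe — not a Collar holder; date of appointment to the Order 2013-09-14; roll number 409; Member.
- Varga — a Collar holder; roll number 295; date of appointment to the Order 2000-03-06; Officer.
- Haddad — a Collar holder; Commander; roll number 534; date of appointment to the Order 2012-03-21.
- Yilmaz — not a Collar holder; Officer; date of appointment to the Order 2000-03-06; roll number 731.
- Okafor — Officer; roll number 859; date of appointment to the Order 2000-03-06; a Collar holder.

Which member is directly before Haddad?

By grade within the Order: Beaumont, Haddad and Kapoor (Commander); then Halvorsen, Quinn, Varga, Okafor and Yilmaz (Officer); then Achebe and Takahashi (Member).
Among Beaumont, Haddad and Kapoor, by date of appointment to the Order (earlier first): Beaumont (2012-03-08) before Haddad and Kapoor (2012-03-21).
Haddad and Kapoor are each a Collar holder, so the next rule applies.
Among Haddad and Kapoor, by roll number (lower first): Haddad (534) before Kapoor (773).
Among Halvorsen, Quinn, Varga, Okafor and Yilmaz, by date of appointment to the Order (earlier first): Halvorsen (1999-04-03) before Quinn, Varga, Okafor and Yilmaz (2000-03-06).
Among Quinn, Varga, Okafor and Yilmaz, a Collar holder before not a Collar holder: Quinn, Varga and Okafor (a Collar holder) before Yilmaz (not a Collar holder).
Among Quinn, Varga and Okafor, by roll number (lower first): Quinn (192) before Varga (295) before Okafor (859).
Achebe and Takahashi both have date of appointment to the Order 2013-09-14, so the next rule applies.
Achebe and Takahashi are each not a Collar holder, so the next rule applies.
Among Achebe and Takahashi, by roll number (lower first): Achebe (409) before Takahashi (958).
Order: Beaumont, Haddad, Kapoor, Halvorsen, Quinn, Varga, Okafor, Yilmaz, Achebe, Takahashi.

Beaumont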